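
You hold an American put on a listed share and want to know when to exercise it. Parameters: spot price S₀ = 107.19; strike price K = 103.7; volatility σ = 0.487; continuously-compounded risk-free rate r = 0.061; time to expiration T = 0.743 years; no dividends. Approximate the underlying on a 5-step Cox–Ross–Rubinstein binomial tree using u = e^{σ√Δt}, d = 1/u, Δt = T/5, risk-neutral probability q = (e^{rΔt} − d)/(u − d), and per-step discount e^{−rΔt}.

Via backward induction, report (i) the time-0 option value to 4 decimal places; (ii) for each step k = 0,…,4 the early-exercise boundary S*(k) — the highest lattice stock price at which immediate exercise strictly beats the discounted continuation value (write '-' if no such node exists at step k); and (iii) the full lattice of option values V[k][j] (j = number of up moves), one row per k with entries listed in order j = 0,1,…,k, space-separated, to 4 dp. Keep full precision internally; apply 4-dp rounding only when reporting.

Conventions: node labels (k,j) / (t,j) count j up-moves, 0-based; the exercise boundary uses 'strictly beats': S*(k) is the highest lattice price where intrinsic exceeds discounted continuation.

price = 14.6294
boundary = - - - 61.0325 73.6364
tree:
14.6294
21.7532 7.1076
31.1879 11.8366 2.0646
42.6675 19.2120 3.9860 0.0000
53.1140 30.0636 7.6955 0.0000 0.0000
61.7725 42.6675 14.8570 0.0000 0.0000 0.0000

params: Δt=0.14860 u=1.20651 d=0.82884 q=0.47731 e^(-rΔt)=0.99098
t_5 payoffs: 61.7725 42.6675 14.8570 0.0000 0.0000 0.0000
t_4: node(4,0) S=50.5860 payoff=53.1140 vs cont=52.1782 → 53.1140 [stop]  node(4,1) S=73.6364 payoff=30.0636 vs cont=29.1279 → 30.0636 [stop]  node(4,2) S=107.1900 payoff=0.0000 vs cont=7.6955 → 7.6955 [wait]  node(4,3) S=156.0329 payoff=0.0000 vs cont=0.0000 → 0.0000 [wait]  node(4,4) S=227.1319 payoff=0.0000 vs cont=0.0000 → 0.0000 [wait]  ⇒ S*(4)=73.6364
t_3: node(3,0) S=61.0325 payoff=42.6675 vs cont=41.7317 → 42.6675 [stop]  node(3,1) S=88.8430 payoff=14.8570 vs cont=19.2120 → 19.2120 [wait]  node(3,2) S=129.3258 payoff=0.0000 vs cont=3.9860 → 3.9860 [wait]  node(3,3) S=188.2553 payoff=0.0000 vs cont=0.0000 → 0.0000 [wait]  ⇒ S*(3)=61.0325
t_2: node(2,0) S=73.6364 payoff=30.0636 vs cont=31.1879 → 31.1879 [wait]  node(2,1) S=107.1900 payoff=0.0000 vs cont=11.8366 → 11.8366 [wait]  node(2,2) S=156.0329 payoff=0.0000 vs cont=2.0646 → 2.0646 [wait]  ⇒ S*(2)=-
t_1: node(1,0) S=88.8430 payoff=14.8570 vs cont=21.7532 → 21.7532 [wait]  node(1,1) S=129.3258 payoff=0.0000 vs cont=7.1076 → 7.1076 [wait]  ⇒ S*(1)=-
t_0: node(0,0) S=107.1900 payoff=0.0000 vs cont=14.6294 → 14.6294 [wait]  ⇒ S*(0)=-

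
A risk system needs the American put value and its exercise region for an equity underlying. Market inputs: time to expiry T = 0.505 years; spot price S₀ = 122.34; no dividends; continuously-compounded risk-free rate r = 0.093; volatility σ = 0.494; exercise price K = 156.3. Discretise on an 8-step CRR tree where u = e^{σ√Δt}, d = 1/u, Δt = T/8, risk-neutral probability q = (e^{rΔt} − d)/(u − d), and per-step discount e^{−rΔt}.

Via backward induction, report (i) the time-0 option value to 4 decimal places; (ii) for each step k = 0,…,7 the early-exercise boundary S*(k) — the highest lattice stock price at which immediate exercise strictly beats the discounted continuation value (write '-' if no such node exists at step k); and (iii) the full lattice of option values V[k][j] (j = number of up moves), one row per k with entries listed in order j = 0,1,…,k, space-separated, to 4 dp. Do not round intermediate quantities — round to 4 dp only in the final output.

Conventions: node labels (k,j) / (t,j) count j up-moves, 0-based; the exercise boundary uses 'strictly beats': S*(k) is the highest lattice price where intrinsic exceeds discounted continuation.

price = 37.1144
boundary = - - 95.4471 108.0602 95.4471 108.0602 122.3400 138.5069
tree:
37.1144
48.3636 25.9740
60.8529 36.0807 15.8770
71.9937 48.2398 23.9909 7.7114
81.8342 60.8529 34.8722 13.0725 2.2828
90.5260 71.9937 48.2398 21.5235 4.5262 0.0000
98.2033 81.8342 60.8529 33.9600 8.9742 0.0000 0.0000
104.9845 90.5260 71.9937 48.2398 17.7931 0.0000 0.0000 0.0000
110.9742 98.2033 81.8342 60.8529 33.9600 0.0000 0.0000 0.0000 0.0000

Δt=0.06313, u=1.13215, d=0.88328, q=0.49267, disc=e^(-rΔt)=0.99415
k=8 terminal: V=max(K-S,0) → 110.9742 98.2033 81.8342 60.8529 33.9600 0.0000 0.0000 0.0000 0.0000
k=7: j=0 S=51.3155 intr=104.9845 cont=104.0696 V=104.9845[EX]; j=1 S=65.7740 intr=90.5260 cont=89.6111 V=90.5260[EX]; j=2 S=84.3063 intr=71.9937 cont=71.0788 V=71.9937[EX]; j=3 S=108.0602 intr=48.2398 cont=47.3250 V=48.2398[EX]; j=4 S=138.5069 intr=17.7931 cont=17.1281 V=17.7931[EX]; j=5 S=177.5322 intr=0.0000 cont=0.0000 V=0.0000[hold]; j=6 S=227.5532 intr=0.0000 cont=0.0000 V=0.0000[hold]; j=7 S=291.6679 intr=0.0000 cont=0.0000 V=0.0000[hold]  S*(7)=138.5069
k=6: j=0 S=58.0967 intr=98.2033 cont=97.2884 V=98.2033[EX]; j=1 S=74.4658 intr=81.8342 cont=80.9193 V=81.8342[EX]; j=2 S=95.4471 intr=60.8529 cont=59.9380 V=60.8529[EX]; j=3 S=122.3400 intr=33.9600 cont=33.0451 V=33.9600[EX]; j=4 S=156.8102 intr=0.0000 cont=8.9742 V=8.9742[hold]; j=5 S=200.9926 intr=0.0000 cont=0.0000 V=0.0000[hold]; j=6 S=257.6237 intr=0.0000 cont=0.0000 V=0.0000[hold]  S*(6)=122.3400
k=5: j=0 S=65.7740 intr=90.5260 cont=89.6111 V=90.5260[EX]; j=1 S=84.3063 intr=71.9937 cont=71.0788 V=71.9937[EX]; j=2 S=108.0602 intr=48.2398 cont=47.3250 V=48.2398[EX]; j=3 S=138.5069 intr=17.7931 cont=21.5235 V=21.5235[hold]; j=4 S=177.5322 intr=0.0000 cont=4.5262 V=4.5262[hold]; j=5 S=227.5532 intr=0.0000 cont=0.0000 V=0.0000[hold]  S*(5)=108.0602
k=4: j=0 S=74.4658 intr=81.8342 cont=80.9193 V=81.8342[EX]; j=1 S=95.4471 intr=60.8529 cont=59.9380 V=60.8529[EX]; j=2 S=122.3400 intr=33.9600 cont=34.8722 V=34.8722[hold]; j=3 S=156.8102 intr=0.0000 cont=13.0725 V=13.0725[hold]; j=4 S=200.9926 intr=0.0000 cont=2.2828 V=2.2828[hold]  S*(4)=95.4471
k=3: j=0 S=84.3063 intr=71.9937 cont=71.0788 V=71.9937[EX]; j=1 S=108.0602 intr=48.2398 cont=47.7717 V=48.2398[EX]; j=2 S=138.5069 intr=17.7931 cont=23.9909 V=23.9909[hold]; j=3 S=177.5322 intr=0.0000 cont=7.7114 V=7.7114[hold]  S*(3)=108.0602
k=2: j=0 S=95.4471 intr=60.8529 cont=59.9380 V=60.8529[EX]; j=1 S=122.3400 intr=33.9600 cont=36.0807 V=36.0807[hold]; j=2 S=156.8102 intr=0.0000 cont=15.8770 V=15.8770[hold]  S*(2)=95.4471
k=1: j=0 S=108.0602 intr=48.2398 cont=48.3636 V=48.3636[hold]; j=1 S=138.5069 intr=17.7931 cont=25.9740 V=25.9740[hold]  S*(1)=-
k=0: j=0 S=122.3400 intr=33.9600 cont=37.1144 V=37.1144[hold]  S*(0)=-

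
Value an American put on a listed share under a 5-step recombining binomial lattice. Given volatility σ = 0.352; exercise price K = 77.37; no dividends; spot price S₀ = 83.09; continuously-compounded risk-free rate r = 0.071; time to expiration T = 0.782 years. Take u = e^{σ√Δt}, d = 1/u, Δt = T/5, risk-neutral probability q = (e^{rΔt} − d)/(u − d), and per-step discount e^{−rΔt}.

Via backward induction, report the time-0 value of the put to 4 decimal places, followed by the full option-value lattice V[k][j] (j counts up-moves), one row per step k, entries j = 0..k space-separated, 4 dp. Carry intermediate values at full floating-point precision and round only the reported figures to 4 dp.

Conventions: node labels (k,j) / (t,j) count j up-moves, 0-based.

Δt=0.15640, u=1.14936, d=0.87005, q=0.50523, disc=e^(-rΔt)=0.98896
k=5 terminal: V=max(K-S,0) → 35.9448 22.6459 5.0777 0.0000 0.0000 0.0000
k=4: j=0 S=47.6126 intr=29.7574 cont=28.9031 V=29.7574[EX]; j=1 S=62.8977 intr=14.4723 cont=13.6179 V=14.4723[EX]; j=2 S=83.0900 intr=0.0000 cont=2.4846 V=2.4846[hold]; j=3 S=109.7646 intr=0.0000 cont=0.0000 V=0.0000[hold]; j=4 S=145.0027 intr=0.0000 cont=0.0000 V=0.0000[hold]
k=3: j=0 S=54.7241 intr=22.6459 cont=21.7915 V=22.6459[EX]; j=1 S=72.2923 intr=5.0777 cont=8.3227 V=8.3227[hold]; j=2 S=95.5005 intr=0.0000 cont=1.2157 V=1.2157[hold]; j=3 S=126.1593 intr=0.0000 cont=0.0000 V=0.0000[hold]
k=2: j=0 S=62.8977 intr=14.4723 cont=15.2392 V=15.2392[hold]; j=1 S=83.0900 intr=0.0000 cont=4.6798 V=4.6798[hold]; j=2 S=109.7646 intr=0.0000 cont=0.5948 V=0.5948[hold]
k=1: j=0 S=72.2923 intr=5.0777 cont=9.7949 V=9.7949[hold]; j=1 S=95.5005 intr=0.0000 cont=2.5871 V=2.5871[hold]
k=0: j=0 S=83.0900 intr=0.0000 cont=6.0853 V=6.0853[hold]

price = 6.0853
tree:
6.0853
9.7949 2.5871
15.2392 4.6798 0.5948
22.6459 8.3227 1.2157 0.0000
29.7574 14.4723 2.4846 0.0000 0.0000
35.9448 22.6459 5.0777 0.0000 0.0000 0.0000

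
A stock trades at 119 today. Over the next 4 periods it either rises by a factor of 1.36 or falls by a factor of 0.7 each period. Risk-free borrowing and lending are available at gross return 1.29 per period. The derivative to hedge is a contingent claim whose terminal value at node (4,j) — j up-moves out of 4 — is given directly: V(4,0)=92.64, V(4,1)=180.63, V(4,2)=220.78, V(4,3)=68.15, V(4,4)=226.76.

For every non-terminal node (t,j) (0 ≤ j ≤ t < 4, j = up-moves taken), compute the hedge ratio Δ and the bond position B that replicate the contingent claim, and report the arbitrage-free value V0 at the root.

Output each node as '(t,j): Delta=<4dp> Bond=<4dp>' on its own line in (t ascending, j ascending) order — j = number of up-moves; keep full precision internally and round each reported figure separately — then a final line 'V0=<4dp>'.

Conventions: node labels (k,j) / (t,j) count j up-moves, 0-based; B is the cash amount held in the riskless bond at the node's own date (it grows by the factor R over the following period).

The replicating-portfolio and risk-neutral prices coincide; use p* = (1.29−0.7)/(1.36−0.7) = 0.8939 for the latter.
Terminal payoffs: V(4,0)=92.6400, V(4,1)=180.6300, V(4,2)=220.7800, V(4,3)=68.1500, V(4,4)=226.7600
(3,0): S=40.8170. Δ = (V_up−V_dn)/(S_up−S_dn) = (180.6300−92.6400)/(55.5111−28.5719) = 3.2662. V = [p*·180.6300 + (1−p*)·92.6400]/1.29 = 132.7889. B = V − Δ·S = -0.5292.
(3,1): S=79.3016. Δ = (V_up−V_dn)/(S_up−S_dn) = (220.7800−180.6300)/(107.8502−55.5111) = 0.7671. V = [p*·220.7800 + (1−p*)·180.6300]/1.29 = 167.8463. B = V − Δ·S = 107.0129.
(3,2): S=154.0717. Δ = (V_up−V_dn)/(S_up−S_dn) = (68.1500−220.7800)/(209.5375−107.8502) = -1.5010. V = [p*·68.1500 + (1−p*)·220.7800]/1.29 = 65.3783. B = V − Δ·S = 296.6359.
(3,3): S=299.3393. Δ = (V_up−V_dn)/(S_up−S_dn) = (226.7600−68.1500)/(407.1014−209.5375) = 0.8028. V = [p*·226.7600 + (1−p*)·68.1500]/1.29 = 162.7424. B = V − Δ·S = -77.5758.
(2,0): S=58.3100. Δ = (V_up−V_dn)/(S_up−S_dn) = (167.8463−132.7889)/(79.3016−40.8170) = 0.9109. V = [p*·167.8463 + (1−p*)·132.7889]/1.29 = 127.2310. B = V − Δ·S = 74.1139.
(2,1): S=113.2880. Δ = (V_up−V_dn)/(S_up−S_dn) = (65.3783−167.8463)/(154.0717−79.3016) = -1.3704. V = [p*·65.3783 + (1−p*)·167.8463]/1.29 = 59.1055. B = V − Δ·S = 214.3600.
(2,2): S=220.1024. Δ = (V_up−V_dn)/(S_up−S_dn) = (162.7424−65.3783)/(299.3393−154.0717) = 0.6702. V = [p*·162.7424 + (1−p*)·65.3783]/1.29 = 118.1519. B = V − Δ·S = -29.3695.
(1,0): S=83.3000. Δ = (V_up−V_dn)/(S_up−S_dn) = (59.1055−127.2310)/(113.2880−58.3100) = -1.2391. V = [p*·59.1055 + (1−p*)·127.2310]/1.29 = 51.4193. B = V − Δ·S = 154.6398.
(1,1): S=161.8400. Δ = (V_up−V_dn)/(S_up−S_dn) = (118.1519−59.1055)/(220.1024−113.2880) = 0.5528. V = [p*·118.1519 + (1−p*)·59.1055]/1.29 = 86.7360. B = V − Δ·S = -2.7282.
(0,0): S=119.0000. Δ = (V_up−V_dn)/(S_up−S_dn) = (86.7360−51.4193)/(161.8400−83.3000) = 0.4497. V = [p*·86.7360 + (1−p*)·51.4193]/1.29 = 64.3335. B = V − Δ·S = 10.8235.
Check: Δ(0,0)·S0 + B(0,0) = 64.3335 = V0.

(0,0): Delta=0.4497 Bond=10.8235
(1,0): Delta=-1.2391 Bond=154.6398
(1,1): Delta=0.5528 Bond=-2.7282
(2,0): Delta=0.9109 Bond=74.1139
(2,1): Delta=-1.3704 Bond=214.3600
(2,2): Delta=0.6702 Bond=-29.3695
(3,0): Delta=3.2662 Bond=-0.5292
(3,1): Delta=0.7671 Bond=107.0129
(3,2): Delta=-1.5010 Bond=296.6359
(3,3): Delta=0.8028 Bond=-77.5758
V0=64.3335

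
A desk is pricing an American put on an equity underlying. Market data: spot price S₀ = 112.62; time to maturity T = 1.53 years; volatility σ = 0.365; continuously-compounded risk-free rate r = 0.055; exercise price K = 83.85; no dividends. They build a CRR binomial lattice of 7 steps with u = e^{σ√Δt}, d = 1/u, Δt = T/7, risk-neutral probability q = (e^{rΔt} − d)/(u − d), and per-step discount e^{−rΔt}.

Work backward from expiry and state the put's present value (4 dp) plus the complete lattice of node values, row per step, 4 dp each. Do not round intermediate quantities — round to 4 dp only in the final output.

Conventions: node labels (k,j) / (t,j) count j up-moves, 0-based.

price = 5.0767
tree:
5.0767
8.0776 2.1116
12.5118 3.7103 0.5173
18.7462 6.4000 1.0321 0.0000
26.9414 10.7686 2.0592 0.0000 0.0000
35.8691 17.4941 4.1083 0.0000 0.0000 0.0000
43.3963 26.9414 8.1964 0.0000 0.0000 0.0000 0.0000
49.7426 35.8691 16.3526 0.0000 0.0000 0.0000 0.0000 0.0000

Δt=0.21857  u=1.18607  d=0.84312  q=0.49271  discount=0.98805
step 7 (expiry): payoffs max(K−S,0) = 49.7426 35.8691 16.3526 0.0000 0.0000 0.0000 0.0000 0.0000
k=6: (k=6,j=0): S=40.4537, K−S=43.3963, hold=42.3943 ⇒ V=43.3963 exercise | (k=6,j=1): S=56.9086, K−S=26.9414, hold=25.9395 ⇒ V=26.9414 exercise | (k=6,j=2): S=80.0565, K−S=3.7935, hold=8.1964 ⇒ V=8.1964 continue | (k=6,j=3): S=112.6200, K−S=0.0000, hold=0.0000 ⇒ V=0.0000 continue | (k=6,j=4): S=158.4289, K−S=0.0000, hold=0.0000 ⇒ V=0.0000 continue | (k=6,j=5): S=222.8710, K−S=0.0000, hold=0.0000 ⇒ V=0.0000 continue | (k=6,j=6): S=313.5252, K−S=0.0000, hold=0.0000 ⇒ V=0.0000 continue
k=5: (k=5,j=0): S=47.9809, K−S=35.8691, hold=34.8672 ⇒ V=35.8691 exercise | (k=5,j=1): S=67.4974, K−S=16.3526, hold=17.4941 ⇒ V=17.4941 continue | (k=5,j=2): S=94.9524, K−S=0.0000, hold=4.1083 ⇒ V=4.1083 continue | (k=5,j=3): S=133.5750, K−S=0.0000, hold=0.0000 ⇒ V=0.0000 continue | (k=5,j=4): S=187.9075, K−S=0.0000, hold=0.0000 ⇒ V=0.0000 continue | (k=5,j=5): S=264.3401, K−S=0.0000, hold=0.0000 ⇒ V=0.0000 continue
k=4: (k=4,j=0): S=56.9086, K−S=26.9414, hold=26.4952 ⇒ V=26.9414 exercise | (k=4,j=1): S=80.0565, K−S=3.7935, hold=10.7686 ⇒ V=10.7686 continue | (k=4,j=2): S=112.6200, K−S=0.0000, hold=2.0592 ⇒ V=2.0592 continue | (k=4,j=3): S=158.4289, K−S=0.0000, hold=0.0000 ⇒ V=0.0000 continue | (k=4,j=4): S=222.8710, K−S=0.0000, hold=0.0000 ⇒ V=0.0000 continue
k=3: (k=3,j=0): S=67.4974, K−S=16.3526, hold=18.7462 ⇒ V=18.7462 continue | (k=3,j=1): S=94.9524, K−S=0.0000, hold=6.4000 ⇒ V=6.4000 continue | (k=3,j=2): S=133.5750, K−S=0.0000, hold=1.0321 ⇒ V=1.0321 continue | (k=3,j=3): S=187.9075, K−S=0.0000, hold=0.0000 ⇒ V=0.0000 continue
k=2: (k=2,j=0): S=80.0565, K−S=3.7935, hold=12.5118 ⇒ V=12.5118 continue | (k=2,j=1): S=112.6200, K−S=0.0000, hold=3.7103 ⇒ V=3.7103 continue | (k=2,j=2): S=158.4289, K−S=0.0000, hold=0.5173 ⇒ V=0.5173 continue
k=1: (k=1,j=0): S=94.9524, K−S=0.0000, hold=8.0776 ⇒ V=8.0776 continue | (k=1,j=1): S=133.5750, K−S=0.0000, hold=2.1116 ⇒ V=2.1116 continue
k=0: (k=0,j=0): S=112.6200, K−S=0.0000, hold=5.0767 ⇒ V=5.0767 continue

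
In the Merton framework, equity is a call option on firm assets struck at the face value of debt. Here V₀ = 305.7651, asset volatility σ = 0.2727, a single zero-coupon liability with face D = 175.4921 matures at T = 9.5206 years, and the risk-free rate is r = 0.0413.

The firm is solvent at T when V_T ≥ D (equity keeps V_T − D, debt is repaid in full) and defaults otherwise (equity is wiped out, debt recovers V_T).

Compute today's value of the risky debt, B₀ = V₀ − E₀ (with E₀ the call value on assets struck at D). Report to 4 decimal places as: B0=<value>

B0=108.6170

With assets at 305.7651 and a single debt payment of 175.4921 at 9.5206 years:
d₁ = [ln(V₀/D) + (r + σ²/2)T] / (σ√T)
   = [ln(305.7651/175.4921) + (0.0413 + 0.5·0.2727²)·9.5206] / (0.2727·√9.5206)
   = [0.555223 + 0.747202] / 0.841429 = 1.547873
d₂ = d₁ − σ√T = 1.547873 − 0.841429 = 0.706445
N(d₁) = 0.939174,  N(d₂) = 0.760044,  e^(−rT) = 0.674893
E₀ = V₀·N(d₁) − D·e^(−rT)·N(d₂)
   = 305.7651·0.939174 − 175.4921·0.674893·0.760044 = 197.148071
B₀ = V₀ − E₀ = 305.7651 − 197.148071 = 108.617029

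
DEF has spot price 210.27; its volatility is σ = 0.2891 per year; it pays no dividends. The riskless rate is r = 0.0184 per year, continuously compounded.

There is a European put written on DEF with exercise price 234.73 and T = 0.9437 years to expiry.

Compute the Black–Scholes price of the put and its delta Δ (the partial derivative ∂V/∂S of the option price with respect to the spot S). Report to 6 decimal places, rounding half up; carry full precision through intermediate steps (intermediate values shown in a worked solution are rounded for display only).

σ√T = 0.2891·√0.9437 = 0.280844
d₁ = (ln(S/K) + (r+σ²/2)T) / (σ√T) = (ln(210.27/234.73) + (0.0184+0.2891²/2)·0.9437) / 0.280844 = (-0.110043 + 0.056801) / 0.280844 = -0.189581
d₂ = d₁ − σ√T = -0.189581 − 0.280844 = -0.470425
e^{−rT} = 0.982786
N(−d₁) = 0.575181,  N(−d₂) = 0.680974
Put price V = K·e^{−rT}·N(−d₂) − S·N(−d₁) = 157.093512 − 120.943387 = 36.150124
Δ = −N(−d₁) = -0.575181

price = 36.150124
Δ = -0.575181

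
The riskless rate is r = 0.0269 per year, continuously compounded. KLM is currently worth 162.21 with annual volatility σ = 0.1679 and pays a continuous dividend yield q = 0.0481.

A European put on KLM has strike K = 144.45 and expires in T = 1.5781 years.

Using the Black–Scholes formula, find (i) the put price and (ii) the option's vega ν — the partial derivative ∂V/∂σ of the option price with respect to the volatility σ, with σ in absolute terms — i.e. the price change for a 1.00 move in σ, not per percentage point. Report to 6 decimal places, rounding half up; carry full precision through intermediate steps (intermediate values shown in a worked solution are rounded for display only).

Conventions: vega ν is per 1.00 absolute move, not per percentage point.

price = 7.086835
ν = 66.609268

σ√T = 0.1679·√1.5781 = 0.210920
d₁ = (ln(S/K) + (r−q+σ²/2)T) / (σ√T) = (ln(162.21/144.45) + (0.0269−0.0481+0.1679²/2)·1.5781) / 0.210920 = (0.115958 − 0.011212) / 0.210920 = 0.496616
d₂ = d₁ − σ√T = 0.496616 − 0.210920 = 0.285696
e^{−rT} = 0.958438
e^{−qT} = 0.926903
N(−d₁) = 0.309730,  N(−d₂) = 0.387556
Put price V = K·e^{−rT}·N(−d₂) − S·e^{−qT}·N(−d₁) = 53.655630 − 46.568794 = 7.086835
φ(d₁) = (1/√(2π))·e^{−d₁²/2} = 0.352660
ν = S·e^{−qT}·φ(d₁)·√T = 66.609268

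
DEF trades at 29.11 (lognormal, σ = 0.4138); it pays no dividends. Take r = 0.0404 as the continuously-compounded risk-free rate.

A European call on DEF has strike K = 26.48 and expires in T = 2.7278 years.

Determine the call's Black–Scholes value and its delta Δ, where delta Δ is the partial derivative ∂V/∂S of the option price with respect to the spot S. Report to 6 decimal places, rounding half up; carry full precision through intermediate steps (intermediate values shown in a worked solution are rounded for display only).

price = 10.062181
Δ = 0.739407

σ√T = 0.4138·√2.7278 = 0.683434
d₁ = (ln(S/K) + (r+σ²/2)T) / (σ√T) = (ln(29.11/26.48) + (0.0404+0.4138²/2)·2.7278) / 0.683434 = (0.094692 + 0.343744) / 0.683434 = 0.641519
d₂ = d₁ − σ√T = 0.641519 − 0.683434 = -0.041915
e^{−rT} = 0.895652
N(d₁) = 0.739407,  N(d₂) = 0.483283
Call price V = S·N(d₁) − K·e^{−rT}·N(d₂) = 21.524148 − 11.461967 = 10.062181
Δ = N(d₁) = 0.739407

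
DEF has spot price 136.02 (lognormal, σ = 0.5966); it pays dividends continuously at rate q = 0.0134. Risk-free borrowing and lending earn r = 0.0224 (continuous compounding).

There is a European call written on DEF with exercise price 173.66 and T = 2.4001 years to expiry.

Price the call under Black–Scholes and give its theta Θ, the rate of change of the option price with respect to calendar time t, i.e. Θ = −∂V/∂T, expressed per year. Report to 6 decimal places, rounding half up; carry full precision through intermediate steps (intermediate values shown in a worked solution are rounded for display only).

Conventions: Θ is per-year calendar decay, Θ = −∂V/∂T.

σ√T = 0.5966·√2.4001 = 0.924268
d₁ = (ln(S/K) + (r−q+σ²/2)T) / (σ√T) = (ln(136.02/173.66) + (0.0224−0.0134+0.5966²/2)·2.4001) / 0.924268 = (-0.244297 + 0.448737) / 0.924268 = 0.221190
d₂ = d₁ − σ√T = 0.221190 − 0.924268 = -0.703078
e^{−rT} = 0.947657
e^{−qT} = 0.968350
N(d₁) = 0.587528,  N(d₂) = 0.241004
Call price V = S·e^{−qT}·N(d₁) − K·e^{−rT}·N(d₂) = 77.386242 − 39.662018 = 37.724224
φ(d₁) = (1/√(2π))·e^{−d₁²/2} = 0.389302
Θ = −S·e^{−qT}·φ(d₁)·σ/(2√T) + q·S·e^{−qT}·N(d₁) − r·K·e^{−rT}·N(d₂) = −9.873246 + 1.036976 − 0.888429 = -9.724700

price = 37.724224
Θ = -9.724700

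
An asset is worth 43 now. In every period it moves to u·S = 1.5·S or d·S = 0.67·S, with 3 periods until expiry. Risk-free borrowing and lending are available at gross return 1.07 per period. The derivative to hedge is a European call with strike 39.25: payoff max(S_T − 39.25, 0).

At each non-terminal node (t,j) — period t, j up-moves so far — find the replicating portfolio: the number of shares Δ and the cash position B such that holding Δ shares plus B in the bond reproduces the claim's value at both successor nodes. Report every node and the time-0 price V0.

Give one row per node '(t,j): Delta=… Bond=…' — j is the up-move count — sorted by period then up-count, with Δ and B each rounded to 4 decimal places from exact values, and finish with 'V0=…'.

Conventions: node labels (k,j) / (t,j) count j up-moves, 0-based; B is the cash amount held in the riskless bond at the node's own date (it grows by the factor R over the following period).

(0,0): Delta=0.7689 Bond=-15.8557
(1,0): Delta=0.4817 Bond=-8.6893
(1,1): Delta=0.9069 Bond=-25.8627
(2,0): Delta=0.0000 Bond=0.0000
(2,1): Delta=0.7130 Bond=-19.2924
(2,2): Delta=1.0000 Bond=-36.6822
V0=17.2088

Arbitrage-free pricing uses the up-move probability p* = (R−d)/(u−d) = 0.4819, discounting each step at R = 1.07.
Terminal payoffs: V(3,0)=0.0000, V(3,1)=0.0000, V(3,2)=25.5725, V(3,3)=105.8750
  t=2,j=0: stock 19.3027 → up 28.9541 (V=0.0000), down 12.9328 (V=0.0000). Price 0.0000; hedge Δ=0.0000, bond B=0.0000.
  t=2,j=1: stock 43.2150 → up 64.8225 (V=25.5725), down 28.9541 (V=0.0000). Price 11.5178; hedge Δ=0.7130, bond B=-19.2924.
  t=2,j=2: stock 96.7500 → up 145.1250 (V=105.8750), down 64.8225 (V=25.5725). Price 60.0678; hedge Δ=1.0000, bond B=-36.6822.
  t=1,j=0: stock 28.8100 → up 43.2150 (V=11.5178), down 19.3027 (V=0.0000). Price 5.1876; hedge Δ=0.4817, bond B=-8.6893.
  t=1,j=1: stock 64.5000 → up 96.7500 (V=60.0678), down 43.2150 (V=11.5178). Price 32.6312; hedge Δ=0.9069, bond B=-25.8627.
  t=0,j=0: stock 43.0000 → up 64.5000 (V=32.6312), down 28.8100 (V=5.1876). Price 17.2088; hedge Δ=0.7689, bond B=-15.8557.
Verification: the root portfolio costs Δ(0,0)·S0 + B(0,0) = 17.2088, matching V0.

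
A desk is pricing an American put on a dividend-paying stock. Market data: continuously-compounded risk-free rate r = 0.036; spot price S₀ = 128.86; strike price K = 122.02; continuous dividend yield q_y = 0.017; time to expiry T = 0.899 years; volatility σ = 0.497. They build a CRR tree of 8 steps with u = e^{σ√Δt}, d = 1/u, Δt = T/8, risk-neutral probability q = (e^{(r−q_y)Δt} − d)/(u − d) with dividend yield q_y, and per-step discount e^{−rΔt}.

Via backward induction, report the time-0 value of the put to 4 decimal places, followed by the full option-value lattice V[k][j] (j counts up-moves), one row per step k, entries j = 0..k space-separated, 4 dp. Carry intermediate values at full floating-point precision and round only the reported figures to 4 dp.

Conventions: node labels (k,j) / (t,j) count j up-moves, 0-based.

price = 18.9236
tree:
18.9236
26.0590 10.8735
34.8240 16.1948 4.8416
44.9605 23.4572 7.9747 1.2767
55.8451 32.8208 12.8812 2.3953 0.0000
66.0007 43.9761 20.2637 4.4939 0.0000 0.0000
74.5979 55.8451 30.6945 8.4311 0.0000 0.0000 0.0000
81.8756 66.0007 43.8483 15.8179 0.0000 0.0000 0.0000 0.0000
88.0364 74.5979 55.8451 29.6766 0.0000 0.0000 0.0000 0.0000 0.0000

params: Δt=0.11238 u=1.18129 d=0.84653 q=0.46483 e^(-rΔt)=0.99596
t_8 payoffs: 88.0364 74.5979 55.8451 29.6766 0.0000 0.0000 0.0000 0.0000 0.0000
k=7: node(7,0) S=40.1444 payoff=81.8756 vs cont=81.4596 → 81.8756 [stop]  node(7,1) S=56.0193 payoff=66.0007 vs cont=65.6150 → 66.0007 [stop]  node(7,2) S=78.1717 payoff=43.8483 vs cont=43.5048 → 43.8483 [stop]  node(7,3) S=109.0842 payoff=12.9358 vs cont=15.8179 → 15.8179 [wait]  node(7,4) S=152.2209 payoff=0.0000 vs cont=0.0000 → 0.0000 [wait]  node(7,5) S=212.4157 payoff=0.0000 vs cont=0.0000 → 0.0000 [wait]  node(7,6) S=296.4142 payoff=0.0000 vs cont=0.0000 → 0.0000 [wait]  node(7,7) S=413.6293 payoff=0.0000 vs cont=0.0000 → 0.0000 [wait]
k=6: node(6,0) S=47.4221 payoff=74.5979 vs cont=74.1957 → 74.5979 [stop]  node(6,1) S=66.1749 payoff=55.8451 vs cont=55.4787 → 55.8451 [stop]  node(6,2) S=92.3434 payoff=29.6766 vs cont=30.6945 → 30.6945 [wait]  node(6,3) S=128.8600 payoff=0.0000 vs cont=8.4311 → 8.4311 [wait]  node(6,4) S=179.8169 payoff=0.0000 vs cont=0.0000 → 0.0000 [wait]  node(6,5) S=250.9243 payoff=0.0000 vs cont=0.0000 → 0.0000 [wait]  node(6,6) S=350.1508 payoff=0.0000 vs cont=0.0000 → 0.0000 [wait]
k=5: node(5,0) S=56.0193 payoff=66.0007 vs cont=65.6150 → 66.0007 [stop]  node(5,1) S=78.1717 payoff=43.8483 vs cont=43.9761 → 43.9761 [wait]  node(5,2) S=109.0842 payoff=12.9358 vs cont=20.2637 → 20.2637 [wait]  node(5,3) S=152.2209 payoff=0.0000 vs cont=4.4939 → 4.4939 [wait]  node(5,4) S=212.4157 payoff=0.0000 vs cont=0.0000 → 0.0000 [wait]  node(5,5) S=296.4142 payoff=0.0000 vs cont=0.0000 → 0.0000 [wait]
k=4: node(4,0) S=66.1749 payoff=55.8451 vs cont=55.5379 → 55.8451 [stop]  node(4,1) S=92.3434 payoff=29.6766 vs cont=32.8208 → 32.8208 [wait]  node(4,2) S=128.8600 payoff=0.0000 vs cont=12.8812 → 12.8812 [wait]  node(4,3) S=179.8169 payoff=0.0000 vs cont=2.3953 → 2.3953 [wait]  node(4,4) S=250.9243 payoff=0.0000 vs cont=0.0000 → 0.0000 [wait]
k=3: node(3,0) S=78.1717 payoff=43.8483 vs cont=44.9605 → 44.9605 [wait]  node(3,1) S=109.0842 payoff=12.9358 vs cont=23.4572 → 23.4572 [wait]  node(3,2) S=152.2209 payoff=0.0000 vs cont=7.9747 → 7.9747 [wait]  node(3,3) S=212.4157 payoff=0.0000 vs cont=1.2767 → 1.2767 [wait]
k=2: node(2,0) S=92.3434 payoff=29.6766 vs cont=34.8240 → 34.8240 [wait]  node(2,1) S=128.8600 payoff=0.0000 vs cont=16.1948 → 16.1948 [wait]  node(2,2) S=179.8169 payoff=0.0000 vs cont=4.8416 → 4.8416 [wait]
k=1: node(1,0) S=109.0842 payoff=12.9358 vs cont=26.0590 → 26.0590 [wait]  node(1,1) S=152.2209 payoff=0.0000 vs cont=10.8735 → 10.8735 [wait]
k=0: node(0,0) S=128.8600 payoff=0.0000 vs cont=18.9236 → 18.9236 [wait]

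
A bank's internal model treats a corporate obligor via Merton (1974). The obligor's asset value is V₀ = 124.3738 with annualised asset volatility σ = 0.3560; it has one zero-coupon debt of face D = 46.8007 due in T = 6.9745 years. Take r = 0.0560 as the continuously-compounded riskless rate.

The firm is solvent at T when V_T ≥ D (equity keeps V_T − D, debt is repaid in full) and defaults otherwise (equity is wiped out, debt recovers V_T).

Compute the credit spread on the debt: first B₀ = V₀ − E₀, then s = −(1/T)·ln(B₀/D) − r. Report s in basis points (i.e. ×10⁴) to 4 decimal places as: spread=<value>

With assets at 124.3738 and a single debt payment of 46.8007 at 6.9745 years:
d₁ = [ln(V₀/D) + (r + σ²/2)T] / (σ√T)
   = [ln(124.3738/46.8007) + (0.0560 + 0.5·0.3560²)·6.9745] / (0.3560·√6.9745)
   = [0.977393 + 0.832532] / 0.940170 = 1.925104
d₂ = d₁ − σ√T = 1.925104 − 0.940170 = 0.984934
N(d₁) = 0.972892,  N(d₂) = 0.837672,  e^(−rT) = 0.676670
E₀ = V₀·N(d₁) − D·e^(−rT)·N(d₂)
   = 124.3738·0.972892 − 46.8007·0.676670·0.837672 = 94.474351
B₀ = V₀ − E₀ = 124.3738 − 94.474351 = 29.899449
spread = −(1/T)·ln(B₀/D) − r = −(1/6.9745)·ln(29.899449/46.8007) − 0.0560 = 0.00824233
in basis points: 0.00824233 × 10⁴ = 82.4233 bp

spread=82.4233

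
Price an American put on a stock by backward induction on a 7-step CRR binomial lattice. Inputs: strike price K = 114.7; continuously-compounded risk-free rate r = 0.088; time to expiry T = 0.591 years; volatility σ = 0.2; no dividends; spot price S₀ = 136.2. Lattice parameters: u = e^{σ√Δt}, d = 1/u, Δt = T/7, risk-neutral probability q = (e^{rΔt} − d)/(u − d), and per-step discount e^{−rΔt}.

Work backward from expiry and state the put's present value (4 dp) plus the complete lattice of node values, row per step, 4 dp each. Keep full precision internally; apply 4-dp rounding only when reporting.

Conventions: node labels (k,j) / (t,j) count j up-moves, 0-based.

Δt=0.08443, u=1.05983, d=0.94354, q=0.54960, disc=e^(-rΔt)=0.99260
k=7 terminal: V=max(K-S,0) → 24.0204 12.8442 0.2904 0.0000 0.0000 0.0000 0.0000 0.0000
k=6: j=0 S=96.1054 intr=18.5946 cont=17.7456 V=18.5946[EX]; j=1 S=107.9504 intr=6.7496 cont=5.9006 V=6.7496[EX]; j=2 S=121.2553 intr=0.0000 cont=0.1298 V=0.1298[hold]; j=3 S=136.2000 intr=0.0000 cont=0.0000 V=0.0000[hold]; j=4 S=152.9867 intr=0.0000 cont=0.0000 V=0.0000[hold]; j=5 S=171.8423 intr=0.0000 cont=0.0000 V=0.0000[hold]; j=6 S=193.0219 intr=0.0000 cont=0.0000 V=0.0000[hold]
k=5: j=0 S=101.8558 intr=12.8442 cont=11.9951 V=12.8442[EX]; j=1 S=114.4096 intr=0.2904 cont=3.0883 V=3.0883[hold]; j=2 S=128.5106 intr=0.0000 cont=0.0580 V=0.0580[hold]; j=3 S=144.3495 intr=0.0000 cont=0.0000 V=0.0000[hold]; j=4 S=162.1406 intr=0.0000 cont=0.0000 V=0.0000[hold]; j=5 S=182.1245 intr=0.0000 cont=0.0000 V=0.0000[hold]
k=4: j=0 S=107.9504 intr=6.7496 cont=7.4270 V=7.4270[hold]; j=1 S=121.2553 intr=0.0000 cont=1.4124 V=1.4124[hold]; j=2 S=136.2000 intr=0.0000 cont=0.0259 V=0.0259[hold]; j=3 S=152.9867 intr=0.0000 cont=0.0000 V=0.0000[hold]; j=4 S=171.8423 intr=0.0000 cont=0.0000 V=0.0000[hold]
k=3: j=0 S=114.4096 intr=0.2904 cont=4.0908 V=4.0908[hold]; j=1 S=128.5106 intr=0.0000 cont=0.6456 V=0.6456[hold]; j=2 S=144.3495 intr=0.0000 cont=0.0116 V=0.0116[hold]; j=3 S=162.1406 intr=0.0000 cont=0.0000 V=0.0000[hold]
k=2: j=0 S=121.2553 intr=0.0000 cont=2.1810 V=2.1810[hold]; j=1 S=136.2000 intr=0.0000 cont=0.2949 V=0.2949[hold]; j=2 S=152.9867 intr=0.0000 cont=0.0052 V=0.0052[hold]
k=1: j=0 S=128.5106 intr=0.0000 cont=1.1360 V=1.1360[hold]; j=1 S=144.3495 intr=0.0000 cont=0.1347 V=0.1347[hold]
k=0: j=0 S=136.2000 intr=0.0000 cont=0.5813 V=0.5813[hold]

price = 0.5813
tree:
0.5813
1.1360 0.1347
2.1810 0.2949 0.0052
4.0908 0.6456 0.0116 0.0000
7.4270 1.4124 0.0259 0.0000 0.0000
12.8442 3.0883 0.0580 0.0000 0.0000 0.0000
18.5946 6.7496 0.1298 0.0000 0.0000 0.0000 0.0000
24.0204 12.8442 0.2904 0.0000 0.0000 0.0000 0.0000 0.0000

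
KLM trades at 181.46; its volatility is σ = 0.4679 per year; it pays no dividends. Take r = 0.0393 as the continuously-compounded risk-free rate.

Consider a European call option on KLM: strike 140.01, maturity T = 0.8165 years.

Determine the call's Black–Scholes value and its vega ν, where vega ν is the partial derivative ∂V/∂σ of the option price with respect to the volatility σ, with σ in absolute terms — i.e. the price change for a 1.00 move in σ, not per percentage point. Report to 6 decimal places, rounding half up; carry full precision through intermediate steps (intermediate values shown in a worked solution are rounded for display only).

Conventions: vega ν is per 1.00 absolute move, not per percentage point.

σ√T = 0.4679·√0.8165 = 0.422796
d₁ = (ln(S/K) + (r+σ²/2)T) / (σ√T) = (ln(181.46/140.01) + (0.0393+0.4679²/2)·0.8165) / 0.422796 = (0.259321 + 0.121467) / 0.422796 = 0.900642
d₂ = d₁ − σ√T = 0.900642 − 0.422796 = 0.477846
e^{−rT} = 0.968421
N(d₁) = 0.816111,  N(d₂) = 0.683620
Call price V = S·N(d₁) − K·e^{−rT}·N(d₂) = 148.091452 − 92.691100 = 55.400351
φ(d₁) = (1/√(2π))·e^{−d₁²/2} = 0.265931
ν = S·φ(d₁)·√T = 43.604235

price = 55.400351
ν = 43.604235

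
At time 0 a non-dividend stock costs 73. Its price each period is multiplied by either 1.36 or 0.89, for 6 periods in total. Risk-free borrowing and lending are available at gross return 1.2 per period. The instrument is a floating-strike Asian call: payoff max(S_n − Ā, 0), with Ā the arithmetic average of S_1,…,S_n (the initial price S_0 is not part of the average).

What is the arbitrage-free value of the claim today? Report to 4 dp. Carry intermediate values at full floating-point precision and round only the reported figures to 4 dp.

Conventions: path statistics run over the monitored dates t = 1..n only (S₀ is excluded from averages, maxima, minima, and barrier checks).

With p* = (R−d)/(u−d) = 0.6596, sum probability × payoff across the paths and divide by R^6.
Enumerate all 2^6 = 64 price paths (U = up ×1.36, D = down ×0.89); each path with k up-moves has probability p*^k·(1−p*)^(6−k).
DDDDDD: Ā=49.5169, payoff=0.0000, prob=0.001556
UDDDDD: Ā=75.6662, payoff=0.0000, prob=0.003016
DUDDDD: Ā=69.9479, payoff=0.0000, prob=0.003016
UUDDDD: Ā=106.8866, payoff=0.0000, prob=0.005843
DDUDDD: Ā=64.8586, payoff=0.0000, prob=0.003016
UDUDDD: Ā=99.1097, payoff=0.0000, prob=0.005843
DUUDDD: Ā=93.3914, payoff=0.0000, prob=0.005843
UUUDDD: Ā=142.7104, payoff=0.0000, prob=0.011320
DDDUDD: Ā=60.3291, payoff=0.0000, prob=0.003016
UDDUDD: Ā=92.1882, payoff=0.0000, prob=0.005843
DUDUDD: Ā=86.4699, payoff=0.0000, prob=0.005843
UUDUDD: Ā=132.1338, payoff=0.0000, prob=0.011320
DDUUDD: Ā=81.3806, payoff=3.3345, prob=0.005843
UDUUDD: Ā=124.3569, payoff=5.0954, prob=0.011320
DUUUDD: Ā=118.6385, payoff=10.8137, prob=0.011320
UUUUDD: Ā=181.2903, payoff=16.5244, prob=0.021933
DDDDUD: Ā=56.2978, payoff=0.0000, prob=0.003016
UDDDUD: Ā=86.0281, payoff=0.0000, prob=0.005843
DUDDUD: Ā=80.3098, payoff=4.4053, prob=0.005843
UUDDUD: Ā=122.7206, payoff=6.7317, prob=0.011320
DDUDUD: Ā=75.2205, payoff=9.4946, prob=0.005843
UDUDUD: Ā=114.9437, payoff=14.5086, prob=0.011320
DUUDUD: Ā=109.2253, payoff=20.2269, prob=0.011320
UUUDUD: Ā=166.9061, payoff=30.9086, prob=0.021933
DDDUUD: Ā=70.6910, payoff=14.0241, prob=0.005843
UDDUUD: Ā=108.0222, payoff=21.4301, prob=0.011320
DUDUUD: Ā=102.3038, payoff=27.1484, prob=0.011320
UUDUUD: Ā=156.3295, payoff=41.4852, prob=0.021933
DDUUUD: Ā=97.2145, payoff=32.2377, prob=0.011320
UDUUUD: Ā=148.5525, payoff=49.2621, prob=0.021933
DUUUUD: Ā=142.8342, payoff=54.9805, prob=0.021933
UUUUUD: Ā=218.2635, payoff=84.0151, prob=0.042495
DDDDDU: Ā=52.7100, payoff=2.7285, prob=0.003016
UDDDDU: Ā=80.5456, payoff=4.1694, prob=0.005843
DUDDDU: Ā=74.8273, payoff=9.8878, prob=0.005843
UUDDDU: Ā=114.3428, payoff=15.1094, prob=0.011320
DDUDDU: Ā=69.7380, payoff=14.9771, prob=0.005843
UDUDDU: Ā=106.5659, payoff=22.8863, prob=0.011320
DUUDDU: Ā=100.8476, payoff=28.6047, prob=0.011320
UUUDDU: Ā=154.1042, payoff=43.7105, prob=0.021933
DDDUDU: Ā=65.2085, payoff=19.5066, prob=0.005843
UDDUDU: Ā=99.6444, payoff=29.8078, prob=0.011320
DUDUDU: Ā=93.9261, payoff=35.5262, prob=0.011320
UUDUDU: Ā=143.5275, payoff=54.2872, prob=0.021933
DDUUDU: Ā=88.8368, payoff=40.6155, prob=0.011320
UDUUDU: Ā=135.7506, payoff=62.0641, prob=0.021933
DUUUDU: Ā=130.0323, payoff=67.7824, prob=0.021933
UUUUDU: Ā=198.7010, payoff=103.5776, prob=0.042495
DDDDUU: Ā=61.1772, payoff=23.5378, prob=0.005843
UDDDUU: Ā=93.4843, payoff=35.9679, prob=0.011320
DUDDUU: Ā=87.7660, payoff=41.6863, prob=0.011320
UUDDUU: Ā=134.1143, payoff=63.7004, prob=0.021933
DDUDUU: Ā=82.6767, payoff=46.7756, prob=0.011320
UDUDUU: Ā=126.3374, payoff=71.4773, prob=0.021933
DUUDUU: Ā=120.6191, payoff=77.1956, prob=0.021933
UUUDUU: Ā=184.3168, payoff=117.9618, prob=0.042495
DDDUUU: Ā=78.1472, payoff=51.3051, prob=0.011320
UDDUUU: Ā=119.4159, payoff=78.3988, prob=0.021933
DUDUUU: Ā=113.6976, payoff=84.1171, prob=0.021933
UUDUUU: Ā=173.7401, payoff=128.5385, prob=0.042495
DDUUUU: Ā=108.6083, payoff=89.2064, prob=0.021933
UDUUUU: Ā=165.9632, payoff=136.3154, prob=0.042495
DUUUUU: Ā=160.2449, payoff=142.0337, prob=0.042495
UUUUUU: Ā=244.8686, payoff=217.0403, prob=0.082335
Price = Σ prob·payoff / R^6 = 73.677473 / 2.985984 = 24.6744

price = 24.6744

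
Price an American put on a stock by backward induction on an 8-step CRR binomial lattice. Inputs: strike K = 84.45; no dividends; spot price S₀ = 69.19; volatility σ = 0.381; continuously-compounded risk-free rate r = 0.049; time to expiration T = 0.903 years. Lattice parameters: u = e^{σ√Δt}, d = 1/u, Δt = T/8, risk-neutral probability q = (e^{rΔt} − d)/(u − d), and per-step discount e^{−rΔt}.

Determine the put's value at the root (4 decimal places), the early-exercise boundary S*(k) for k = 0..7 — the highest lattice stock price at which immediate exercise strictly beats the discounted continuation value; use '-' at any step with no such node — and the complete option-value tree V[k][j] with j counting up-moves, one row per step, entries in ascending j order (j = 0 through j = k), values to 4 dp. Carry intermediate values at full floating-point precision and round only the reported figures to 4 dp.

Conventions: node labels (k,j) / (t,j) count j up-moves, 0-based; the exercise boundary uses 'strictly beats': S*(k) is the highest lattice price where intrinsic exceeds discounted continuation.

Δt=0.11288, u=1.13656, d=0.87985, q=0.48965, disc=e^(-rΔt)=0.99448
k=8 terminal: V=max(K-S,0) → 59.6008 52.3508 42.9854 30.8876 15.2600 0.0000 0.0000 0.0000 0.0000
k=7: j=0 S=28.2425 intr=56.2075 cont=55.7417 V=56.2075[EX]; j=1 S=36.4826 intr=47.9674 cont=47.5016 V=47.9674[EX]; j=2 S=47.1269 intr=37.3231 cont=36.8573 V=37.3231[EX]; j=3 S=60.8768 intr=23.5732 cont=23.1074 V=23.5732[EX]; j=4 S=78.6384 intr=5.8116 cont=7.7450 V=7.7450[hold]; j=5 S=101.5822 intr=0.0000 cont=0.0000 V=0.0000[hold]; j=6 S=131.2202 intr=0.0000 cont=0.0000 V=0.0000[hold]; j=7 S=169.5054 intr=0.0000 cont=0.0000 V=0.0000[hold]  S*(7)=60.8768
k=6: j=0 S=32.0992 intr=52.3508 cont=51.8850 V=52.3508[EX]; j=1 S=41.4646 intr=42.9854 cont=42.5196 V=42.9854[EX]; j=2 S=53.5624 intr=30.8876 cont=30.4218 V=30.8876[EX]; j=3 S=69.1900 intr=15.2600 cont=15.7357 V=15.7357[hold]; j=4 S=89.3771 intr=0.0000 cont=3.9309 V=3.9309[hold]; j=5 S=115.4541 intr=0.0000 cont=0.0000 V=0.0000[hold]; j=6 S=149.1393 intr=0.0000 cont=0.0000 V=0.0000[hold]  S*(6)=53.5624
k=5: j=0 S=36.4826 intr=47.9674 cont=47.5016 V=47.9674[EX]; j=1 S=47.1269 intr=37.3231 cont=36.8573 V=37.3231[EX]; j=2 S=60.8768 intr=23.5732 cont=23.3390 V=23.5732[EX]; j=3 S=78.6384 intr=5.8116 cont=9.9006 V=9.9006[hold]; j=4 S=101.5822 intr=0.0000 cont=1.9951 V=1.9951[hold]; j=5 S=131.2202 intr=0.0000 cont=0.0000 V=0.0000[hold]  S*(5)=60.8768
k=4: j=0 S=41.4646 intr=42.9854 cont=42.5196 V=42.9854[EX]; j=1 S=53.5624 intr=30.8876 cont=30.4218 V=30.8876[EX]; j=2 S=69.1900 intr=15.2600 cont=16.7853 V=16.7853[hold]; j=3 S=89.3771 intr=0.0000 cont=5.9964 V=5.9964[hold]; j=4 S=115.4541 intr=0.0000 cont=1.0126 V=1.0126[hold]  S*(4)=53.5624
k=3: j=0 S=47.1269 intr=37.3231 cont=36.8573 V=37.3231[EX]; j=1 S=60.8768 intr=23.5732 cont=23.8502 V=23.8502[hold]; j=2 S=78.6384 intr=5.8116 cont=11.4391 V=11.4391[hold]; j=3 S=101.5822 intr=0.0000 cont=3.5365 V=3.5365[hold]  S*(3)=47.1269
k=2: j=0 S=53.5624 intr=30.8876 cont=30.5566 V=30.8876[EX]; j=1 S=69.1900 intr=15.2600 cont=17.6751 V=17.6751[hold]; j=2 S=89.3771 intr=0.0000 cont=7.5279 V=7.5279[hold]  S*(2)=53.5624
k=1: j=0 S=60.8768 intr=23.5732 cont=24.2834 V=24.2834[hold]; j=1 S=78.6384 intr=5.8116 cont=12.6364 V=12.6364[hold]  S*(1)=-
k=0: j=0 S=69.1900 intr=15.2600 cont=18.4780 V=18.4780[hold]  S*(0)=-

price = 18.4780
boundary = - - 53.5624 47.1269 53.5624 60.8768 53.5624 60.8768
tree:
18.4780
24.2834 12.6364
30.8876 17.6751 7.5279
37.3231 23.8502 11.4391 3.5365
42.9854 30.8876 16.7853 5.9964 1.0126
47.9674 37.3231 23.5732 9.9006 1.9951 0.0000
52.3508 42.9854 30.8876 15.7357 3.9309 0.0000 0.0000
56.2075 47.9674 37.3231 23.5732 7.7450 0.0000 0.0000 0.0000
59.6008 52.3508 42.9854 30.8876 15.2600 0.0000 0.0000 0.0000 0.0000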